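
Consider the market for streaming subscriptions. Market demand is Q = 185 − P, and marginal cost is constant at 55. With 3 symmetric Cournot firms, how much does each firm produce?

Inverting demand: P = 185 − Q.
In a 3-firm Cournot equilibrium, symmetry and the first-order condition give q = (185 − 55)/(4) = 32.5. So Q = 97.5 and P = 87.5.

q_i = 32.5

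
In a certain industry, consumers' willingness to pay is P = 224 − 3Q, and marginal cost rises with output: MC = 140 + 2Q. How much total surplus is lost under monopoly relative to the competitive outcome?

DWL = 99.225

Under competition P = MC: 224 − 3Q = 140 + 2Q ⇒ Q = 16.8, P = 173.6.
The monopolist equates marginal revenue to marginal cost: 224 − 6Q = 140 + 2Q, so Q = 10.5. From demand, P = 192.5.
CS = ½·(224 − 173.6)·16.8 = 423.36; PS = (173.6·16.8 − 140·16.8 − ½·2·16.8²) = 282.24; TS = 705.6.
CS = ½·(224 − 192.5)·10.5 = 165.375; PS = (192.5·10.5 − 140·10.5 − ½·2·10.5²) = 441; TS = 606.375.
DWL = 705.6 − 606.375 = 99.225.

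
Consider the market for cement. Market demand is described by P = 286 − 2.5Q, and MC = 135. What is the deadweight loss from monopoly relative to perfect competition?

DWL = 1140.05

Under competition P = MC = 135, so Q = (286 − 135)/2.5 = 60.4.
Monopoly sets MR = MC: 286 − 5Q = 135 ⇒ Q = 30.2, P = 286 − 2.5·30.2 = 210.5.
DWL is the triangle between Q = 30.2 and Q = 60.4: ½·(60.4 − 30.2)·(210.5 − 135) = 1140.05.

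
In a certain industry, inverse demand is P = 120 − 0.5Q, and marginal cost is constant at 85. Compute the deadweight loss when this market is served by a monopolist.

DWL = 306.25

Perfect competition: P = MC = 85, so 120 − 0.5Q = 85 and Q = 70.
Monopoly sets MR = MC: 120 − Q = 85 ⇒ Q = 35, P = 120 − 0.5·35 = 102.5.
DWL is the triangle between Q = 35 and Q = 70: ½·(70 − 35)·(102.5 − 85) = 306.25.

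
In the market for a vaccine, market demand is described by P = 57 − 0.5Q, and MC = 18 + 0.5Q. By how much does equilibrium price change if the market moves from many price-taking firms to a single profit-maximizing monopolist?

P rises by 6.5

Competitive equilibrium sets price equal to marginal cost: 57 − 0.5Q = 18 + 0.5Q, so Q = 39 and P = 37.5.
The monopolist equates marginal revenue to marginal cost: 57 − Q = 18 + 0.5Q, so Q = 26. From demand, P = 44.
Change in equilibrium price: 44 − 37.5 = 6.5.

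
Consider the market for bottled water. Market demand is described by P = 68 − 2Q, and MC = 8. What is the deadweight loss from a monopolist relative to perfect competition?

DWL = 225

Competitive firms price at marginal cost: P = 8, giving Q = 30.
Monopoly sets MR = MC: 68 − 4Q = 8 ⇒ Q = 15, P = 68 − 2·15 = 38.
DWL is the triangle between Q = 15 and Q = 30: ½·(30 − 15)·(38 − 8) = 225.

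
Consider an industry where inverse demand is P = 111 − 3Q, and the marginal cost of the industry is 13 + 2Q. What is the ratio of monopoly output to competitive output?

The monopolist equates marginal revenue to marginal cost: 111 − 6Q = 13 + 2Q, so Q = 12.25. From demand, P = 74.25.
Under competition P = MC: 111 − 3Q = 13 + 2Q ⇒ Q = 19.6, P = 52.2.
Ratio Q_m/Q_c = 12.25/19.6 = 0.625.

Q_m/Q_c = 0.625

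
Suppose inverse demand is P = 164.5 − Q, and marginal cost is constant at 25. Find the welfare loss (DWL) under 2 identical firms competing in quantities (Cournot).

DWL = 1081.125

Perfect competition: P = MC = 25, so 164.5 − Q = 25 and Q = 139.5.
In a 2-firm Cournot equilibrium, symmetry and the first-order condition give q = (164.5 − 25)/(3) = 46.5. So Q = 93 and P = 71.5.
DWL is the triangle between Q = 93 and Q = 139.5: ½·(139.5 − 93)·(71.5 − 25) = 1081.125.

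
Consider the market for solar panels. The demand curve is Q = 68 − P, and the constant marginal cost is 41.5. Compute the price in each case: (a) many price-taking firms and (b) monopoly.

Competition: P = 41.5; Monopoly: P = 54.75

Inverting demand: P = 68 − Q.
Competitive firms price at marginal cost: P = 41.5, giving Q = 26.5.
The monopolist equates marginal revenue to marginal cost: 68 − 2Q = 41.5, so Q = 13.25. From demand, P = 54.75.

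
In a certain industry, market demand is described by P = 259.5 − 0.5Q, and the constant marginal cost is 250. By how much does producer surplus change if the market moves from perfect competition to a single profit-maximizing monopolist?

Producer surplus rises by 45.125

Competitive firms price at marginal cost: P = 250, giving Q = 19.
PS = (250 − 250)·19 = 0.
The monopolist equates marginal revenue to marginal cost: 259.5 − Q = 250, so Q = 9.5. From demand, P = 254.75.
PS = (254.75 − 250)·9.5 = 45.125.
Change in producer surplus: 45.125 − 0 = 45.125.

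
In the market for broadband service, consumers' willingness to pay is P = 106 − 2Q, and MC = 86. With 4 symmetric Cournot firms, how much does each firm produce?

q_i = 2

In a 4-firm Cournot equilibrium, symmetry and the first-order condition give q = (106 − 86)/(10) = 2. So Q = 8 and P = 90.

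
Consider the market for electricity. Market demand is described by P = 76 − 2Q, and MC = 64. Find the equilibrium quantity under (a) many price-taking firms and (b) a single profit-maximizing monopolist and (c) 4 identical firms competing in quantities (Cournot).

Competition: Q = 6; Monopoly: Q = 3; Cournot: Q = 4.8

Under competition P = MC = 64, so Q = (76 − 64)/2 = 6.
A monopolist chooses Q where MR = MC. MR = 76 − 4Q; setting this equal to 64 gives Q = 3 and P = 70.
In a 4-firm Cournot equilibrium, symmetry and the first-order condition give q = (76 − 64)/(10) = 1.2. So Q = 4.8 and P = 66.4.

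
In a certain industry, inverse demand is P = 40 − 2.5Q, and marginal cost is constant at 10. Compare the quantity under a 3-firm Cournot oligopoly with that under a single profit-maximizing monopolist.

Cournot with 3 identical firms: the symmetric best-response condition is 40 − 10q = 10. Each firm produces q = 3, total output Q = 9, price P = 17.5.
The monopolist equates marginal revenue to marginal cost: 40 − 5Q = 10, so Q = 6. From demand, P = 25.

Cournot: Q = 9; Monopoly: Q = 6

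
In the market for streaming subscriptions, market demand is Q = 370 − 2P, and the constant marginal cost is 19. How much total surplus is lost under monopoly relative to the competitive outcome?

DWL = 6889

Inverting demand: P = 185 − 0.5Q.
Competitive firms price at marginal cost: P = 19, giving Q = 332.
Monopoly sets MR = MC: 185 − Q = 19 ⇒ Q = 166, P = 185 − 0.5·166 = 102.
DWL is the triangle between Q = 166 and Q = 332: ½·(332 − 166)·(102 − 19) = 6889.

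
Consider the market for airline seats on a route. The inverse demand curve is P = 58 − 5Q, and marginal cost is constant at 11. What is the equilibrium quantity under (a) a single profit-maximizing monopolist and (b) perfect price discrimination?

Monopoly: Q = 4.7; Perfect PD: Q = 9.4

A monopolist chooses Q where MR = MC. MR = 58 − 10Q; setting this equal to 11 gives Q = 4.7 and P = 34.5.
A perfectly discriminating monopolist sells every unit with P(Q) ≥ MC(Q), so output equals the competitive quantity Q = 9.4. Each buyer pays their reservation price, so CS = 0 and the firm captures all surplus.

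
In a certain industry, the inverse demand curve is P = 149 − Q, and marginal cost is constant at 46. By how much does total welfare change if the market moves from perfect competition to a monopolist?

Perfect competition: P = MC = 46, so 149 − Q = 46 and Q = 103.
CS = ½·(149 − 46)·103 = 5304.5; PS = (46 − 46)·103 = 0; TS = 5304.5.
The monopolist equates marginal revenue to marginal cost: 149 − 2Q = 46, so Q = 51.5. From demand, P = 97.5.
CS = ½·(149 − 97.5)·51.5 = 1326.125; PS = (97.5 − 46)·51.5 = 2652.25; TS = 3978.375.
Change in total welfare: 3978.375 − 5304.5 = −1326.125.

TS falls by 1326.125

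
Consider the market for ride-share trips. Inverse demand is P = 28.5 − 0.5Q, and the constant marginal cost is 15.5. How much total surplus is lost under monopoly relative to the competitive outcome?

DWL = 42.25

Perfect competition: P = MC = 15.5, so 28.5 − 0.5Q = 15.5 and Q = 26.
A monopolist chooses Q where MR = MC. MR = 28.5 − Q; setting this equal to 15.5 gives Q = 13 and P = 22.
DWL is the triangle between Q = 13 and Q = 26: ½·(26 − 13)·(22 − 15.5) = 42.25.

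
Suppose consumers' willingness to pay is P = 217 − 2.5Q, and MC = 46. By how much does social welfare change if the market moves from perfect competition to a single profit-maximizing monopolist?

TS falls by 1462.05

Perfect competition: P = MC = 46, so 217 − 2.5Q = 46 and Q = 68.4.
CS = ½·(217 − 46)·68.4 = 5848.2; PS = (46 − 46)·68.4 = 0; TS = 5848.2.
A monopolist chooses Q where MR = MC. MR = 217 − 5Q; setting this equal to 46 gives Q = 34.2 and P = 131.5.
CS = ½·(217 − 131.5)·34.2 = 1462.05; PS = (131.5 − 46)·34.2 = 2924.1; TS = 4386.15.
Change in social welfare: 4386.15 − 5848.2 = −1462.05.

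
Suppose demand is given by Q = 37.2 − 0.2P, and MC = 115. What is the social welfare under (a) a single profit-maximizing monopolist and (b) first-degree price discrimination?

Monopoly: TS = 378.075; Perfect PD: TS = 504.1

Inverting demand: P = 186 − 5Q.
A monopolist chooses Q where MR = MC. MR = 186 − 10Q; setting this equal to 115 gives Q = 7.1 and P = 150.5.
CS = ½·(186 − 150.5)·7.1 = 126.025; PS = (150.5 − 115)·7.1 = 252.05; TS = 378.075.
A perfectly discriminating monopolist sells every unit with P(Q) ≥ MC(Q), so output equals the competitive quantity Q = 14.2. Each buyer pays their reservation price, so CS = 0 and the firm captures all surplus.
TS = 504.1 (equal to competitive TS).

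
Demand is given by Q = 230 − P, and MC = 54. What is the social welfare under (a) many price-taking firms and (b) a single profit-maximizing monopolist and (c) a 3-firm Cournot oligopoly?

Competition: TS = 15488; Monopoly: TS = 11616; Cournot: TS = 14520

Inverting demand: P = 230 − Q.
Perfect competition: P = MC = 54, so 230 − Q = 54 and Q = 176.
CS = ½·(230 − 54)·176 = 15488; PS = (54 − 54)·176 = 0; TS = 15488.
A monopolist chooses Q where MR = MC. MR = 230 − 2Q; setting this equal to 54 gives Q = 88 and P = 142.
CS = ½·(230 − 142)·88 = 3872; PS = (142 − 54)·88 = 7744; TS = 11616.
Cournot with 3 identical firms: the symmetric best-response condition is 230 − 4q = 54. Each firm produces q = 44, total output Q = 132, price P = 98.
CS = ½·(230 − 98)·132 = 8712; PS = (98 − 54)·132 = 5808; TS = 14520.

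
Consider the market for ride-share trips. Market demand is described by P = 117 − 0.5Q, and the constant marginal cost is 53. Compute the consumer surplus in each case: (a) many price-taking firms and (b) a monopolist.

Competition: CS = 4096; Monopoly: CS = 1024

Competitive firms price at marginal cost: P = 53, giving Q = 128.
CS = ½·(117 − 53)·128 = 4096.
Monopoly sets MR = MC: 117 − Q = 53 ⇒ Q = 64, P = 117 − 0.5·64 = 85.
CS = ½·(117 − 85)·64 = 1024.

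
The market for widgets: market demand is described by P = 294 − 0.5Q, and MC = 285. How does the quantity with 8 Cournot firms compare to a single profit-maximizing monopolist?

Cournot: Q = 16; Monopoly: Q = 9

With 8 symmetric Cournot firms, each firm's FOC gives 294 − 4.5q = 285, so q = 2, Q = 8·2 = 16, and P = 286.
A monopolist chooses Q where MR = MC. MR = 294 − Q; setting this equal to 285 gives Q = 9 and P = 289.5.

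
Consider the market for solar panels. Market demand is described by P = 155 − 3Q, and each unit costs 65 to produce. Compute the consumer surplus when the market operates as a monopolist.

Monopoly sets MR = MC: 155 − 6Q = 65 ⇒ Q = 15, P = 155 − 3·15 = 110.
CS = ½·(155 − 110)·15 = 337.5.

CS = 337.5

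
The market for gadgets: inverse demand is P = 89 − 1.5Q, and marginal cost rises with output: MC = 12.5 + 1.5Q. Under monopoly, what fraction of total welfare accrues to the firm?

A monopolist chooses Q where MR = MC. MR = 89 − 3Q; setting this equal to 12.5 + 1.5Q gives Q = 17 and P = 63.5.
CS = ½·(89 − 63.5)·17 = 216.75.
PS = P·Q − VC(Q) = 63.5·17 − (12.5·17 + ½·1.5·17²) = 650.25.
Share captured = PS/TS = 650.25/867 = 0.75.

PS/TS = 0.75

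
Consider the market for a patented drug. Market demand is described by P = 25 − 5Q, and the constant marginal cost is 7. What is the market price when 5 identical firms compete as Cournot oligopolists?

P = 10

In a 5-firm Cournot equilibrium, symmetry and the first-order condition give q = (25 − 7)/(30) = 0.6. So Q = 3 and P = 10.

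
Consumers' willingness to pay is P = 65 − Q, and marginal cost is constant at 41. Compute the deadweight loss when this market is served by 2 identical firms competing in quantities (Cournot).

DWL = 32

Under competition P = MC = 41, so Q = (65 − 41)/1 = 24.
With 2 symmetric Cournot firms, each firm's FOC gives 65 − 3q = 41, so q = 8, Q = 2·8 = 16, and P = 49.
DWL is the triangle between Q = 16 and Q = 24: ½·(24 − 16)·(49 − 41) = 32.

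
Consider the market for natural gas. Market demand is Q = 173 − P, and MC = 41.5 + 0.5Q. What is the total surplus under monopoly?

TS = 4841.83

Inverting demand: P = 173 − Q.
Monopoly sets MR = MC: 173 − 2Q = 41.5 + 0.5Q ⇒ Q = 52.6, P = 173 − 52.6 = 120.4.
CS = ½·(173 − 120.4)·52.6 = 1383.38; PS = (120.4·52.6 − 41.5·52.6 − ½·0.5·52.6²) = 3458.45; TS = 4841.83.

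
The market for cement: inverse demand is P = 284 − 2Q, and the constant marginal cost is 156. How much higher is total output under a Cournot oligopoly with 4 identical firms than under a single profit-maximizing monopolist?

Monopoly sets MR = MC: 284 − 4Q = 156 ⇒ Q = 32, P = 284 − 2·32 = 220.
Cournot with 4 identical firms: the symmetric best-response condition is 284 − 10q = 156. Each firm produces q = 12.8, total output Q = 51.2, price P = 181.6.
Change in total output: 51.2 − 32 = 19.2.

Total output rises by 19.2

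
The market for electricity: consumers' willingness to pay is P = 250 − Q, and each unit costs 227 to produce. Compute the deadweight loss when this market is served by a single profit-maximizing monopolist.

DWL = 66.125

Under competition P = MC = 227, so Q = (250 − 227)/1 = 23.
Monopoly sets MR = MC: 250 − 2Q = 227 ⇒ Q = 11.5, P = 250 − 11.5 = 238.5.
DWL is the triangle between Q = 11.5 and Q = 23: ½·(23 − 11.5)·(238.5 − 227) = 66.125.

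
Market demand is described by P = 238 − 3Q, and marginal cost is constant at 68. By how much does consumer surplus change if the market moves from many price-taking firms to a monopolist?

Consumer surplus falls by 3612.5

Under competition P = MC = 68, so Q = (238 − 68)/3 = 170/3.
CS = ½·(238 − 68)·170/3 = 14450/3.
Monopoly sets MR = MC: 238 − 6Q = 68 ⇒ Q = 85/3, P = 238 − 3·85/3 = 153.
CS = ½·(238 − 153)·85/3 = 7225/6.
Change in consumer surplus: 7225/6 − 14450/3 = −3612.5.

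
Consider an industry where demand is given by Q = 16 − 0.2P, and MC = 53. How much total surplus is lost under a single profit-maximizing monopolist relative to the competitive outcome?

DWL = 18.225

Inverting demand: P = 80 − 5Q.
Under competition P = MC = 53, so Q = (80 − 53)/5 = 5.4.
A monopolist chooses Q where MR = MC. MR = 80 − 10Q; setting this equal to 53 gives Q = 2.7 and P = 66.5.
DWL is the triangle between Q = 2.7 and Q = 5.4: ½·(5.4 − 2.7)·(66.5 − 53) = 18.225.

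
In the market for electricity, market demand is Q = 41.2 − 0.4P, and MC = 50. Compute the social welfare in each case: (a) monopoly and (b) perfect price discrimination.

Inverting demand: P = 103 − 2.5Q.
The monopolist equates marginal revenue to marginal cost: 103 − 5Q = 50, so Q = 10.6. From demand, P = 76.5.
CS = ½·(103 − 76.5)·10.6 = 140.45; PS = (76.5 − 50)·10.6 = 280.9; TS = 421.35.
A perfectly discriminating monopolist sells every unit with P(Q) ≥ MC(Q), so output equals the competitive quantity Q = 21.2. Each buyer pays their reservation price, so CS = 0 and the firm captures all surplus.
TS = 561.8 (equal to competitive TS).

Monopoly: TS = 421.35; Perfect PD: TS = 561.8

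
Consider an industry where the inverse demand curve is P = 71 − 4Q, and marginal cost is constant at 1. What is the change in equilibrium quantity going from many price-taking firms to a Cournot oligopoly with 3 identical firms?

Equilibrium quantity falls by 4.375

Perfect competition: P = MC = 1, so 71 − 4Q = 1 and Q = 17.5.
In a 3-firm Cournot equilibrium, symmetry and the first-order condition give q = (71 − 1)/(16) = 4.375. So Q = 13.125 and P = 18.5.
Change in equilibrium quantity: 13.125 − 17.5 = −4.375.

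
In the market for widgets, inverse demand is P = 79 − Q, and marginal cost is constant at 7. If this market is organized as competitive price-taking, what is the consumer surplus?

CS = 2592

Competitive firms price at marginal cost: P = 7, giving Q = 72.
CS = ½·(79 − 7)·72 = 2592.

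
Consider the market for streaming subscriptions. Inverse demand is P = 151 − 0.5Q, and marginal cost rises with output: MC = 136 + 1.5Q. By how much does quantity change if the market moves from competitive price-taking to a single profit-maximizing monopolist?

Under competition P = MC: 151 − 0.5Q = 136 + 1.5Q ⇒ Q = 7.5, P = 147.25.
Monopoly sets MR = MC: 151 − Q = 136 + 1.5Q ⇒ Q = 6, P = 151 − 0.5·6 = 148.
Change in quantity: 6 − 7.5 = −1.5.

Quantity falls by 1.5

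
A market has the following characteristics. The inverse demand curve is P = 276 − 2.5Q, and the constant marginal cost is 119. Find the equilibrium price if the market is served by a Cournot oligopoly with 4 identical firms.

P = 150.4

In a 4-firm Cournot equilibrium, symmetry and the first-order condition give q = (276 − 119)/(12.5) = 12.56. So Q = 50.24 and P = 150.4.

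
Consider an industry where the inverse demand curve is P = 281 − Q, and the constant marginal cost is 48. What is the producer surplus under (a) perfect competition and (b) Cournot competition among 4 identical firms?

Perfect competition: P = MC = 48, so 281 − Q = 48 and Q = 233.
PS = (48 − 48)·233 = 0.
With 4 symmetric Cournot firms, each firm's FOC gives 281 − 5q = 48, so q = 46.6, Q = 4·46.6 = 186.4, and P = 94.6.
PS = (94.6 − 48)·186.4 = 8686.24.

Competition: PS = 0; Cournot: PS = 8686.24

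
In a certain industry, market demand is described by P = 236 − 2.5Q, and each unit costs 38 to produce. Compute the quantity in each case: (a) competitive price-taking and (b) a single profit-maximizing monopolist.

Competition: Q = 79.2; Monopoly: Q = 39.6

Under competition P = MC = 38, so Q = (236 − 38)/2.5 = 79.2.
Monopoly sets MR = MC: 236 − 5Q = 38 ⇒ Q = 39.6, P = 236 − 2.5·39.6 = 137.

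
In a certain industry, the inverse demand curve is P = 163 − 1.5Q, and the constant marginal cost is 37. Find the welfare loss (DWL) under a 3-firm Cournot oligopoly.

Competitive firms price at marginal cost: P = 37, giving Q = 84.
In a 3-firm Cournot equilibrium, symmetry and the first-order condition give q = (163 − 37)/(6) = 21. So Q = 63 and P = 68.5.
DWL is the triangle between Q = 63 and Q = 84: ½·(84 − 63)·(68.5 − 37) = 330.75.

DWL = 330.75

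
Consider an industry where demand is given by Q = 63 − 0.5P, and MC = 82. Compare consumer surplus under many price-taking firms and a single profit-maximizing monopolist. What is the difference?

CS falls by 363

Inverting demand: P = 126 − 2Q.
Competitive firms price at marginal cost: P = 82, giving Q = 22.
CS = ½·(126 − 82)·22 = 484.
The monopolist equates marginal revenue to marginal cost: 126 − 4Q = 82, so Q = 11. From demand, P = 104.
CS = ½·(126 − 104)·11 = 121.
Change in consumer surplus: 121 − 484 = −363.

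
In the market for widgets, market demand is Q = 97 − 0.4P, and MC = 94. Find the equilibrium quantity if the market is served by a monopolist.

Q = 29.7

Inverting demand: P = 242.5 − 2.5Q.
The monopolist equates marginal revenue to marginal cost: 242.5 − 5Q = 94, so Q = 29.7. From demand, P = 168.25.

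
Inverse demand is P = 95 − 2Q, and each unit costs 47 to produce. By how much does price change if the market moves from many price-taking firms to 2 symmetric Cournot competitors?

Under competition P = MC = 47, so Q = (95 − 47)/2 = 24.
In a 2-firm Cournot equilibrium, symmetry and the first-order condition give q = (95 − 47)/(6) = 8. So Q = 16 and P = 63.
Change in price: 63 − 47 = 16.

P rises by 16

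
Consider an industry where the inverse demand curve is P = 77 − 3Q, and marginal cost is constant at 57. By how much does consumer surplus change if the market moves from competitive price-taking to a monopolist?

Perfect competition: P = MC = 57, so 77 − 3Q = 57 and Q = 20/3.
CS = ½·(77 − 57)·20/3 = 200/3.
Monopoly sets MR = MC: 77 − 6Q = 57 ⇒ Q = 10/3, P = 77 − 3·10/3 = 67.
CS = ½·(77 − 67)·10/3 = 50/3.
Change in consumer surplus: 50/3 − 200/3 = −50.

CS falls by 50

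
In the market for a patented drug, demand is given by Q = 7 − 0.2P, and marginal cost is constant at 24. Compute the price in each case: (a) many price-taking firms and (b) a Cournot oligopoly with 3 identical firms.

Competition: P = 24; Cournot: P = 26.75

Inverting demand: P = 35 − 5Q.
Under competition P = MC = 24, so Q = (35 − 24)/5 = 2.2.
Cournot with 3 identical firms: the symmetric best-response condition is 35 − 20q = 24. Each firm produces q = 0.55, total output Q = 1.65, price P = 26.75.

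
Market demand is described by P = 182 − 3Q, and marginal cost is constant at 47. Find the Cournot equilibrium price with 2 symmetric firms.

P = 92

With 2 symmetric Cournot firms, each firm's FOC gives 182 − 9q = 47, so q = 15, Q = 2·15 = 30, and P = 92.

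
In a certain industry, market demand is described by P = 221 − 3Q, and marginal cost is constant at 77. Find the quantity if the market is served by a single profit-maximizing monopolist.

Q = 24

The monopolist equates marginal revenue to marginal cost: 221 − 6Q = 77, so Q = 24. From demand, P = 149.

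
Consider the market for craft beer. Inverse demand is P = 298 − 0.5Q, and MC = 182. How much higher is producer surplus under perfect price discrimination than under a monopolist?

The monopolist equates marginal revenue to marginal cost: 298 − Q = 182, so Q = 116. From demand, P = 240.
PS = (240 − 182)·116 = 6728.
A perfectly discriminating monopolist sells every unit with P(Q) ≥ MC(Q), so output equals the competitive quantity Q = 232. Each buyer pays their reservation price, so CS = 0 and the firm captures all surplus.
PS = ½·(298 − 182)·232 = 13456.
Change in producer surplus: 13456 − 6728 = 6728.

Producer surplus rises by 6728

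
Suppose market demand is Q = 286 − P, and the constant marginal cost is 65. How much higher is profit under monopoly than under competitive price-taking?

Inverting demand: P = 286 − Q.
Under competition P = MC = 65, so Q = (286 − 65)/1 = 221.
Profit = (65 − 65)·221 = 0.
The monopolist equates marginal revenue to marginal cost: 286 − 2Q = 65, so Q = 110.5. From demand, P = 175.5.
Profit = (175.5 − 65)·110.5 = 12210.25.
Change in profit: 12210.25 − 0 = 12210.25.

π rises by 12210.25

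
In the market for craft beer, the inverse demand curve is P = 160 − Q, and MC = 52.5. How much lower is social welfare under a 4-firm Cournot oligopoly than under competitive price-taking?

Perfect competition: P = MC = 52.5, so 160 − Q = 52.5 and Q = 107.5.
CS = ½·(160 − 52.5)·107.5 = 5778.125; PS = (52.5 − 52.5)·107.5 = 0; TS = 5778.125.
Cournot with 4 identical firms: the symmetric best-response condition is 160 − 5q = 52.5. Each firm produces q = 21.5, total output Q = 86, price P = 74.
CS = ½·(160 − 74)·86 = 3698; PS = (74 − 52.5)·86 = 1849; TS = 5547.
Change in social welfare: 5547 − 5778.125 = −231.125.

Social welfare falls by 231.125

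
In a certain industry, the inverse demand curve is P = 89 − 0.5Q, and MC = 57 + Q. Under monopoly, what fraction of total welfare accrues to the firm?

PS/TS = 0.8

Monopoly sets MR = MC: 89 − Q = 57 + Q ⇒ Q = 16, P = 89 − 0.5·16 = 81.
CS = ½·(89 − 81)·16 = 64.
PS = P·Q − VC(Q) = 81·16 − (57·16 + ½·1·16²) = 256.
Share captured = PS/TS = 256/320 = 0.8.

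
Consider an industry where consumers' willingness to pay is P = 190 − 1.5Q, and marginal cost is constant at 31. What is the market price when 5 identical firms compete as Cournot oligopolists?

P = 57.5

With 5 symmetric Cournot firms, each firm's FOC gives 190 − 9q = 31, so q = 53/3, Q = 5·53/3 = 265/3, and P = 57.5.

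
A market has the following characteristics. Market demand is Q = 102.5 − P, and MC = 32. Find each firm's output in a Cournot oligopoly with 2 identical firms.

Inverting demand: P = 102.5 − Q.
Cournot with 2 identical firms: the symmetric best-response condition is 102.5 − 3q = 32. Each firm produces q = 23.5, total output Q = 47, price P = 55.5.

q_i = 23.5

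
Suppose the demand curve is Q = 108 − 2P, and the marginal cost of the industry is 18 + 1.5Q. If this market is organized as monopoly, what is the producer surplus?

Inverting demand: P = 54 − 0.5Q.
The monopolist equates marginal revenue to marginal cost: 54 − Q = 18 + 1.5Q, so Q = 14.4. From demand, P = 46.8.
PS = P·Q − VC(Q) = 46.8·14.4 − (18·14.4 + ½·1.5·14.4²) = 259.2.

PS = 259.2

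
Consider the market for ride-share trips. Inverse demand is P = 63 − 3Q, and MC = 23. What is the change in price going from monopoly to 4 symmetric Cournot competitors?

Price falls by 12

The monopolist equates marginal revenue to marginal cost: 63 − 6Q = 23, so Q = 20/3. From demand, P = 43.
With 4 symmetric Cournot firms, each firm's FOC gives 63 − 15q = 23, so q = 8/3, Q = 4·8/3 = 32/3, and P = 31.
Change in price: 31 − 43 = −12.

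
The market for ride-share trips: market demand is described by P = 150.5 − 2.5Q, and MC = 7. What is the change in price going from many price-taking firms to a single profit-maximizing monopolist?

Perfect competition: P = MC = 7, so 150.5 − 2.5Q = 7 and Q = 57.4.
A monopolist chooses Q where MR = MC. MR = 150.5 − 5Q; setting this equal to 7 gives Q = 28.7 and P = 78.75.
Change in price: 78.75 − 7 = 71.75.

P rises by 71.75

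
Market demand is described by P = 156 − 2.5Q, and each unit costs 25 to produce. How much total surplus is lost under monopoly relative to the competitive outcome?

Competitive firms price at marginal cost: P = 25, giving Q = 52.4.
Monopoly sets MR = MC: 156 − 5Q = 25 ⇒ Q = 26.2, P = 156 − 2.5·26.2 = 90.5.
DWL is the triangle between Q = 26.2 and Q = 52.4: ½·(52.4 − 26.2)·(90.5 − 25) = 858.05.

DWL = 858.05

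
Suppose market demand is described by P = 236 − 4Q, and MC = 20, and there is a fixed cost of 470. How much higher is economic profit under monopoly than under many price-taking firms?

Economic profit rises by 2916

Under competition P = MC = 20, so Q = (236 − 20)/4 = 54.
Profit = (20 − 20)·54 − 470 = −470.
Monopoly sets MR = MC: 236 − 8Q = 20 ⇒ Q = 27, P = 236 − 4·27 = 128.
Profit = (128 − 20)·27 − 470 = 2446.
Change in economic profit: 2446 − −470 = 2916.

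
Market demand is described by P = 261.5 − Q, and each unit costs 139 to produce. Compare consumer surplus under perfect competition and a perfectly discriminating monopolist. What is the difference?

CS falls by 7503.125

Perfect competition: P = MC = 139, so 261.5 − Q = 139 and Q = 122.5.
CS = ½·(261.5 − 139)·122.5 = 7503.125.
Under first-degree price discrimination the firm charges each unit its demand price and produces up to where P = MC, i.e. Q = 122.5. Consumer surplus is zero; producer surplus equals total surplus.
CS = 0.
Change in consumer surplus: 0 − 7503.125 = −7503.125.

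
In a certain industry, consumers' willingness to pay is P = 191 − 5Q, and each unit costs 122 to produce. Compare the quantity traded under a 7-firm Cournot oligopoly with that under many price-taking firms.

With 7 symmetric Cournot firms, each firm's FOC gives 191 − 40q = 122, so q = 1.725, Q = 7·1.725 = 12.075, and P = 130.625.
Under competition P = MC = 122, so Q = (191 − 122)/5 = 13.8.

Cournot: Q = 12.075; Competition: Q = 13.8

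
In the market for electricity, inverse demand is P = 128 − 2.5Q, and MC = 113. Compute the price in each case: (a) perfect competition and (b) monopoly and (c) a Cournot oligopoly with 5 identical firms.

Competition: P = 113; Monopoly: P = 120.5; Cournot: P = 115.5

Competitive firms price at marginal cost: P = 113, giving Q = 6.
A monopolist chooses Q where MR = MC. MR = 128 − 5Q; setting this equal to 113 gives Q = 3 and P = 120.5.
With 5 symmetric Cournot firms, each firm's FOC gives 128 − 15q = 113, so q = 1, Q = 5·1 = 5, and P = 115.5.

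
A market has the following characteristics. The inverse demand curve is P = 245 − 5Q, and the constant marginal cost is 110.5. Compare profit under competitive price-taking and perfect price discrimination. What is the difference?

Profit rises by 1809.025

Competitive firms price at marginal cost: P = 110.5, giving Q = 26.9.
Profit = (110.5 − 110.5)·26.9 = 0.
Under first-degree price discrimination the firm charges each unit its demand price and produces up to where P = MC, i.e. Q = 26.9. Consumer surplus is zero; producer surplus equals total surplus.
PS equals the full surplus area, 1809.025. Profit = 1809.025 = 1809.025.
Change in profit: 1809.025 − 0 = 1809.025.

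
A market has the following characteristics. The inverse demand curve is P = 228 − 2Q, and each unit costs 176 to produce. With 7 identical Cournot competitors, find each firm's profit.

With 7 symmetric Cournot firms, each firm's FOC gives 228 − 16q = 176, so q = 3.25, Q = 7·3.25 = 22.75, and P = 182.5.
Each firm's profit = (182.5 − 176)·3.25 = 21.125.

π_i = 21.125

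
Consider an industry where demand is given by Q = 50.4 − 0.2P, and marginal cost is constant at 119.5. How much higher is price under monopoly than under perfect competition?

Price rises by 66.25

Inverting demand: P = 252 − 5Q.
Competitive firms price at marginal cost: P = 119.5, giving Q = 26.5.
Monopoly sets MR = MC: 252 − 10Q = 119.5 ⇒ Q = 13.25, P = 252 − 5·13.25 = 185.75.
Change in price: 185.75 − 119.5 = 66.25.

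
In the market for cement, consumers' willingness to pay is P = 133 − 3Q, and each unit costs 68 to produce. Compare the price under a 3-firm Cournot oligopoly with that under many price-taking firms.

Cournot: P = 84.25; Competition: P = 68

In a 3-firm Cournot equilibrium, symmetry and the first-order condition give q = (133 − 68)/(12) = 65/12. So Q = 16.25 and P = 84.25.
Under competition P = MC = 68, so Q = (133 − 68)/3 = 65/3.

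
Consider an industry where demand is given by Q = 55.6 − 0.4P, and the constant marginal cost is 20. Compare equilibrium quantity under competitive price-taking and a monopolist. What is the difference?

Q falls by 23.8

Inverting demand: P = 139 − 2.5Q.
Under competition P = MC = 20, so Q = (139 − 20)/2.5 = 47.6.
The monopolist equates marginal revenue to marginal cost: 139 − 5Q = 20, so Q = 23.8. From demand, P = 79.5.
Change in equilibrium quantity: 23.8 − 47.6 = −23.8.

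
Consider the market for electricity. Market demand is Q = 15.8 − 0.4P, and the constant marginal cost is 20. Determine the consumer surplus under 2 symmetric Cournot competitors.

CS = 33.8

Inverting demand: P = 39.5 − 2.5Q.
In a 2-firm Cournot equilibrium, symmetry and the first-order condition give q = (39.5 − 20)/(7.5) = 2.6. So Q = 5.2 and P = 26.5.
CS = ½·(39.5 − 26.5)·5.2 = 33.8.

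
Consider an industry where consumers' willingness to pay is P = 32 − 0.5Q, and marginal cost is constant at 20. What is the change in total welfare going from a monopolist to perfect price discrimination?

TS rises by 36

A monopolist chooses Q where MR = MC. MR = 32 − Q; setting this equal to 20 gives Q = 12 and P = 26.
CS = ½·(32 − 26)·12 = 36; PS = (26 − 20)·12 = 72; TS = 108.
Under first-degree price discrimination the firm charges each unit its demand price and produces up to where P = MC, i.e. Q = 24. Consumer surplus is zero; producer surplus equals total surplus.
TS = 144 (equal to competitive TS).
Change in total welfare: 144 − 108 = 36.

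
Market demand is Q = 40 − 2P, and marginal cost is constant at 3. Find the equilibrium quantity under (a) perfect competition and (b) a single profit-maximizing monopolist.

Inverting demand: P = 20 − 0.5Q.
Perfect competition: P = MC = 3, so 20 − 0.5Q = 3 and Q = 34.
The monopolist equates marginal revenue to marginal cost: 20 − Q = 3, so Q = 17. From demand, P = 11.5.

Competition: Q = 34; Monopoly: Q = 17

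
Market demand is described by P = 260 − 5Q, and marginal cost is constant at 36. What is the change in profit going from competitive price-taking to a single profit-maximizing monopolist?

Under competition P = MC = 36, so Q = (260 − 36)/5 = 44.8.
Profit = (36 − 36)·44.8 = 0.
A monopolist chooses Q where MR = MC. MR = 260 − 10Q; setting this equal to 36 gives Q = 22.4 and P = 148.
Profit = (148 − 36)·22.4 = 2508.8.
Change in profit: 2508.8 − 0 = 2508.8.

π rises by 2508.8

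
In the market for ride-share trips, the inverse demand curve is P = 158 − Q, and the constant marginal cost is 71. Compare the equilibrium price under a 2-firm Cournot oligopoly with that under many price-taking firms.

In a 2-firm Cournot equilibrium, symmetry and the first-order condition give q = (158 − 71)/(3) = 29. So Q = 58 and P = 100.
Competitive firms price at marginal cost: P = 71, giving Q = 87.

Cournot: P = 100; Competition: P = 71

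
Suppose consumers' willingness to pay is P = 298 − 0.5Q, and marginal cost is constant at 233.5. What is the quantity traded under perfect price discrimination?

A perfectly discriminating monopolist sells every unit with P(Q) ≥ MC(Q), so output equals the competitive quantity Q = 129. Each buyer pays their reservation price, so CS = 0 and the firm captures all surplus.

Q = 129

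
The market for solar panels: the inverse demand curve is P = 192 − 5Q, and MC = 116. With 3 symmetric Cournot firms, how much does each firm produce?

q_i = 3.8

In a 3-firm Cournot equilibrium, symmetry and the first-order condition give q = (192 − 116)/(20) = 3.8. So Q = 11.4 and P = 135.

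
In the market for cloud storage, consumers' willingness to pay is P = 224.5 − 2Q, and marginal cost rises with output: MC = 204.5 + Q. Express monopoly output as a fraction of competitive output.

Q_m/Q_c = 0.6

The monopolist equates marginal revenue to marginal cost: 224.5 − 4Q = 204.5 + Q, so Q = 4. From demand, P = 216.5.
Competitive equilibrium sets price equal to marginal cost: 224.5 − 2Q = 204.5 + Q, so Q = 20/3 and P = 1267/6.
Ratio Q_m/Q_c = 4/(20/3) = 0.6.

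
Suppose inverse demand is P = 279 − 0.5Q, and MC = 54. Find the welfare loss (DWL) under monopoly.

DWL = 12656.25

Competitive firms price at marginal cost: P = 54, giving Q = 450.
The monopolist equates marginal revenue to marginal cost: 279 − Q = 54, so Q = 225. From demand, P = 166.5.
DWL is the triangle between Q = 225 and Q = 450: ½·(450 − 225)·(166.5 − 54) = 12656.25.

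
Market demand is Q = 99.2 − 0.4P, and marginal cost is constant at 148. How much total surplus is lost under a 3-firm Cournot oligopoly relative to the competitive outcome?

Inverting demand: P = 248 − 2.5Q.
Under competition P = MC = 148, so Q = (248 − 148)/2.5 = 40.
In a 3-firm Cournot equilibrium, symmetry and the first-order condition give q = (248 − 148)/(10) = 10. So Q = 30 and P = 173.
DWL is the triangle between Q = 30 and Q = 40: ½·(40 − 30)·(173 − 148) = 125.

DWL = 125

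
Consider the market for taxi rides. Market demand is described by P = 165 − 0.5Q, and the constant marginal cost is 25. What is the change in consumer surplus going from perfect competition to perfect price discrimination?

Competitive firms price at marginal cost: P = 25, giving Q = 280.
CS = ½·(165 − 25)·280 = 19600.
With perfect price discrimination, output is the efficient level Q = 280 (where demand meets MC), but every buyer pays their willingness to pay: CS = 0 and PS = total surplus.
CS = 0.
Change in consumer surplus: 0 − 19600 = −19600.

CS falls by 19600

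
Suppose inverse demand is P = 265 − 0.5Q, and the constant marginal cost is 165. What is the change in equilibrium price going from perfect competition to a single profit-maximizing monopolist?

Competitive firms price at marginal cost: P = 165, giving Q = 200.
The monopolist equates marginal revenue to marginal cost: 265 − Q = 165, so Q = 100. From demand, P = 215.
Change in equilibrium price: 215 − 165 = 50.

P rises by 50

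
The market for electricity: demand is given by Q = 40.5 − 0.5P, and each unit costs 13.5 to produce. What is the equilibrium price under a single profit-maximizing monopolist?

P = 47.25

Inverting demand: P = 81 − 2Q.
The monopolist equates marginal revenue to marginal cost: 81 − 4Q = 13.5, so Q = 16.875. From demand, P = 47.25.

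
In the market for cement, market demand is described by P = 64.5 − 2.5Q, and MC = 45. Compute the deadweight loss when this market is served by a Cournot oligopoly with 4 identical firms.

Competitive firms price at marginal cost: P = 45, giving Q = 7.8.
Cournot with 4 identical firms: the symmetric best-response condition is 64.5 − 12.5q = 45. Each firm produces q = 1.56, total output Q = 6.24, price P = 48.9.
DWL is the triangle between Q = 6.24 and Q = 7.8: ½·(7.8 − 6.24)·(48.9 − 45) = 3.042.

DWL = 3.042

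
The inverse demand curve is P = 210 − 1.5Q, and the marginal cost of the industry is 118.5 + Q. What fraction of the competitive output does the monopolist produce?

The monopolist equates marginal revenue to marginal cost: 210 − 3Q = 118.5 + Q, so Q = 22.875. From demand, P = 2811/16.
Under competition P = MC: 210 − 1.5Q = 118.5 + Q ⇒ Q = 36.6, P = 155.1.
Ratio Q_m/Q_c = 22.875/36.6 = 0.625.

Q_m/Q_c = 0.625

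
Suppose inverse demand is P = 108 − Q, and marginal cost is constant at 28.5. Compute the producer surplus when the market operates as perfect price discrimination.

A perfectly discriminating monopolist sells every unit with P(Q) ≥ MC(Q), so output equals the competitive quantity Q = 79.5. Each buyer pays their reservation price, so CS = 0 and the firm captures all surplus.
PS = ½·(108 − 28.5)·79.5 = 3160.125.

PS = 3160.125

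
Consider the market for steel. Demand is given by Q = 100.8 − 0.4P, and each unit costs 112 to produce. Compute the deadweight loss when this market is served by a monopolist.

Inverting demand: P = 252 − 2.5Q.
Under competition P = MC = 112, so Q = (252 − 112)/2.5 = 56.
Monopoly sets MR = MC: 252 − 5Q = 112 ⇒ Q = 28, P = 252 − 2.5·28 = 182.
DWL is the triangle between Q = 28 and Q = 56: ½·(56 − 28)·(182 − 112) = 980.

DWL = 980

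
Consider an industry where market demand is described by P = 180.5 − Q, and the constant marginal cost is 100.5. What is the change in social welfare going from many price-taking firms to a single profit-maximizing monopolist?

Under competition P = MC = 100.5, so Q = (180.5 − 100.5)/1 = 80.
CS = ½·(180.5 − 100.5)·80 = 3200; PS = (100.5 − 100.5)·80 = 0; TS = 3200.
The monopolist equates marginal revenue to marginal cost: 180.5 − 2Q = 100.5, so Q = 40. From demand, P = 140.5.
CS = ½·(180.5 − 140.5)·40 = 800; PS = (140.5 − 100.5)·40 = 1600; TS = 2400.
Change in social welfare: 2400 − 3200 = −800.

Social welfare falls by 800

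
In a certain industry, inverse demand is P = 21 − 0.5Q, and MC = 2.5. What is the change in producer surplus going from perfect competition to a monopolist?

Producer surplus rises by 171.125

Competitive firms price at marginal cost: P = 2.5, giving Q = 37.
PS = (2.5 − 2.5)·37 = 0.
A monopolist chooses Q where MR = MC. MR = 21 − Q; setting this equal to 2.5 gives Q = 18.5 and P = 11.75.
PS = (11.75 − 2.5)·18.5 = 171.125.
Change in producer surplus: 171.125 − 0 = 171.125.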